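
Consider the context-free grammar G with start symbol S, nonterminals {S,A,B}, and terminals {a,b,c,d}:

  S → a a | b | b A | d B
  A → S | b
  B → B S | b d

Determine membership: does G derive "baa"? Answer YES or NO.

CNF form of G:
  S -> T0 T0 | T1 A | T2 B | b
  A -> T0 T0 | T1 A | T2 B | b
  B -> B S | T1 T2
  T0 -> a
  T1 -> b
  T2 -> d

CYK fill:
  cell(0,0) b: {A,S,T1}  orig:{A,S}
  cell(1,1) a: {T0}  orig:{}
  cell(2,2) a: {T0}  orig:{}
  cell(0,1) ba: ∅
  cell(1,2) aa: {A,S}
  cell(0,2) baa: {A,S}

S ∈ T[0,2] ⇒ YES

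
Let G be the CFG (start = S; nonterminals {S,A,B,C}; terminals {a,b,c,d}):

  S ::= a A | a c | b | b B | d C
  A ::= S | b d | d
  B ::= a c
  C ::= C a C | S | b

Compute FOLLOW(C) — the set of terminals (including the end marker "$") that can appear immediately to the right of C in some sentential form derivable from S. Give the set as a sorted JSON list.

Compute FIRST by fixpoint:
pass 1:
  A via A→b d: +{b}
  A via A→d: +{d}
  B via B→a c: +{a}
  C via C→b: +{b}
  S via S→a A: +{a}
  S via S→b: +{b}
  S via S→d C: +{d}
  FIRST(S)={a,b,d}  FIRST(A)={b,d}  FIRST(B)={a}  FIRST(C)={b}
pass 2:
  A via A→S: +{a}
  C via C→S: +{a,d}
  FIRST(S)={a,b,d}  FIRST(A)={a,b,d}  FIRST(B)={a}  FIRST(C)={a,b,d}
pass 3: — fixpoint
  FIRST(S)={a,b,d}  FIRST(A)={a,b,d}  FIRST(B)={a}  FIRST(C)={a,b,d}

Compute FOLLOW by fixpoint:
FOLLOW(S) := {$}
[1]
  C→C a C: FOLLOW(C) ⊇ FIRST(a) = {a}; new: +{a}
  C→S: FOLLOW(S) ⊇ FOLLOW(C) ⊇ {a}; new: +{a}
  S→a A: FOLLOW(A) ⊇ FOLLOW(S) ⊇ {$,a}; new: +{$,a}
  S→b B: FOLLOW(B) ⊇ FOLLOW(S) ⊇ {$,a}; new: +{$,a}
  S→d C: FOLLOW(C) ⊇ FOLLOW(S) ⊇ {$,a}; new: +{$}
  S: {$,a}  A: {$,a}  B: {$,a}  C: {$,a}
[2] done
  S: {$,a}  A: {$,a}  B: {$,a}  C: {$,a}

FOLLOW(C) = ["$", "a"]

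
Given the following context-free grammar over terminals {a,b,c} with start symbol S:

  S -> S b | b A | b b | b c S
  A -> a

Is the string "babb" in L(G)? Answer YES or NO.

Convert to CNF:
  S -> S T0 | T0 A | T0 T0 | T0 X2
  A -> a
  T0 -> b
  T1 -> c
  X2 -> T1 S

CYK fill:
  cell(0,0) b: {T0}  orig:{}
  cell(1,1) a: {A}
  cell(2,2) b: {T0}  orig:{}
  cell(3,3) b: {T0}  orig:{}
  cell(0,1) ba: {S}
  cell(1,2) ab: ∅
  cell(2,3) bb: {S}
  cell(0,2) bab: {S}
  cell(1,3) abb: ∅
  cell(0,3) babb: {S}

S ∈ T[0,3] ⇒ YES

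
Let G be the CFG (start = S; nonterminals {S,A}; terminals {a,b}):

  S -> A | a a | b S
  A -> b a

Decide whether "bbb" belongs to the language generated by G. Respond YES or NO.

Convert to CNF:
  S -> T0 S | T0 T1 | T1 T1
  A -> T0 T1
  T0 -> b
  T1 -> a

Fill CYK table bottom-up:
  T[0,0] 'b' = {T0}  orig:{}
  T[1,1] 'b' = {T0}  orig:{}
  T[2,2] 'b' = {T0}  orig:{}
  T[0,1] 'bb' = ∅
  T[1,2] 'bb' = ∅
  T[0,2] 'bbb' = ∅

S ∉ T[0,2] ⇒ NO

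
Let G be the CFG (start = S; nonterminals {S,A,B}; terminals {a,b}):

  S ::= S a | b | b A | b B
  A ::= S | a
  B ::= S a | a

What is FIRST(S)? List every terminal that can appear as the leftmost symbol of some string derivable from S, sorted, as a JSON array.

FIRST iteration:
round 1:
  A via A→a: +{a}
  B via B→a: +{a}
  S via S→b: +{b}
  FIRST(S)={b}  FIRST(A)={a}  FIRST(B)={a}
round 2:
  A via A→S: +{b}
  B via B→S a: +{b}
  FIRST(S)={b}  FIRST(A)={a,b}  FIRST(B)={a,b}
round 3: (no change)
  FIRST(S)={b}  FIRST(A)={a,b}  FIRST(B)={a,b}

FIRST(S) = ["b"]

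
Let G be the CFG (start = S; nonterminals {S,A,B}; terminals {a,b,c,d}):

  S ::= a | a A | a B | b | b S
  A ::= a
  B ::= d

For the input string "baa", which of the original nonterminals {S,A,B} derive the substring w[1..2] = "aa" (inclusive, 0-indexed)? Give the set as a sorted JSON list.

CNF form of G:
  S -> T0 A | T0 B | T1 S | a | b
  A -> a
  B -> d
  T0 -> a
  T1 -> b

Fill CYK table bottom-up — only the sub-triangle for w[1..2]:
  [1..1]={A,S,T0}  "a"  orig:{A,S}
  [2..2]={A,S,T0}  "a"  orig:{A,S}
  [1..2]={S}  "aa"

Original NTs in T[1,2] deriving "aa": ["S"]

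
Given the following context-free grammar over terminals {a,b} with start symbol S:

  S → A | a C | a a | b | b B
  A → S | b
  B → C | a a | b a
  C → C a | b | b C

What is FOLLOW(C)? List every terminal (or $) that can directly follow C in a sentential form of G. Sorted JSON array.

Compute FIRST by fixpoint:
[1]
  A via A→b: +{b}
  B via B→a a: +{a}
  B via B→b a: +{b}
  C via C→b: +{b}
  S via S→A: +{b}
  S via S→a C: +{a}
  FIRST[S]={a,b}  FIRST[A]={b}  FIRST[B]={a,b}  FIRST[C]={b}
[2]
  A via A→S: +{a}
  FIRST[S]={a,b}  FIRST[A]={a,b}  FIRST[B]={a,b}  FIRST[C]={b}
[3] done
  FIRST[S]={a,b}  FIRST[A]={a,b}  FIRST[B]={a,b}  FIRST[C]={b}

FOLLOW sets:
initialize: $ ∈ FOLLOW(S)
[1]
  C→C a: FOLLOW(C) ⊇ FIRST(a) = {a}; new: +{a}
  S→A: FOLLOW(A) ⊇ FOLLOW(S) ⊇ {$}; new: +{$}
  S→a C: FOLLOW(C) ⊇ FOLLOW(S) ⊇ {$}; new: +{$}
  S→b B: FOLLOW(B) ⊇ FOLLOW(S) ⊇ {$}; new: +{$}
  S: {$}  A: {$}  B: {$}  C: {$,a}
[2] done
  S: {$}  A: {$}  B: {$}  C: {$,a}

FOLLOW(C) = ["$", "a"]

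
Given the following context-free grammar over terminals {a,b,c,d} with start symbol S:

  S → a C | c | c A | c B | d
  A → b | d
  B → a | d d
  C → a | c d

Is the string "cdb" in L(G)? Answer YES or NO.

Convert to CNF:
  S -> T1 A | T1 B | T2 C | c | d
  A -> b | d
  B -> T0 T0 | a
  C -> T1 T0 | a
  T0 -> d
  T1 -> c
  T2 -> a

Fill CYK table bottom-up:
  T[0,0] 'c' = {S,T1}  orig:{S}
  T[1,1] 'd' = {A,S,T0}  orig:{A,S}
  T[2,2] 'b' = {A}
  T[0,1] 'cd' = {C,S}
  T[1,2] 'db' = ∅
  T[0,2] 'cdb' = ∅

S ∉ T[0,2] ⇒ NO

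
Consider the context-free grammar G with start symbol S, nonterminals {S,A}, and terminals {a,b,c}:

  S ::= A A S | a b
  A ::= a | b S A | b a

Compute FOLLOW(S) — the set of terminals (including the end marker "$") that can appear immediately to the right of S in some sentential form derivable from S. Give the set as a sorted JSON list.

FIRST iteration:
[1]
  A via A→a: +{a}
  A via A→b S A: +{b}
  S via S→A A S: +{a,b}
  S: {a,b}  A: {a,b}
[2] — fixpoint
  S: {a,b}  A: {a,b}

Compute FOLLOW by fixpoint:
seed FOLLOW(S) with $
[1]
  A→b S A: FOLLOW(S) ⊇ FIRST(A) = {a,b}; new: +{a,b}
  S→A A S: FOLLOW(A) ⊇ FIRST(A) = {a,b}; new: +{a,b}
  FOLLOW[S]={$,a,b}  FOLLOW[A]={a,b}
[2] (no change)
  FOLLOW[S]={$,a,b}  FOLLOW[A]={a,b}

FOLLOW(S) = ["$", "a", "b"]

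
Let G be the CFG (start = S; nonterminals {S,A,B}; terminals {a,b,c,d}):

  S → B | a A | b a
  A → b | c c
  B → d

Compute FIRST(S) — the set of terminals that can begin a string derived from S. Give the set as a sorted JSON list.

FIRST sets, iterate to fixpoint:
[1]
  A via A→b: +{b}
  A via A→c c: +{c}
  B via B→d: +{d}
  S via S→B: +{d}
  S via S→a A: +{a}
  S via S→b a: +{b}
  FIRST[S]={a,b,d}  FIRST[A]={b,c}  FIRST[B]={d}
[2] — fixpoint
  FIRST[S]={a,b,d}  FIRST[A]={b,c}  FIRST[B]={d}

FIRST(S) = ["a", "b", "d"]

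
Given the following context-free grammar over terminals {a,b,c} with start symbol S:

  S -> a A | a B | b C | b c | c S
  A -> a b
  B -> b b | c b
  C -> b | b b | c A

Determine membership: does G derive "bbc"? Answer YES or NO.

Convert to CNF:
  S -> T0 A | T0 B | T1 C | T1 T2 | T2 S
  A -> T0 T1
  B -> T1 T1 | T2 T1
  C -> T1 T1 | T2 A | b
  T0 -> a
  T1 -> b
  T2 -> c

Fill CYK table bottom-up:
  T[0,0] 'b' = {C,T1}  orig:{C}
  T[1,1] 'b' = {C,T1}  orig:{C}
  T[2,2] 'c' = {T2}  orig:{}
  T[0,1] 'bb' = {B,C,S}
  T[1,2] 'bc' = {S}
  T[0,2] 'bbc' = ∅

S ∉ T[0,2] ⇒ NO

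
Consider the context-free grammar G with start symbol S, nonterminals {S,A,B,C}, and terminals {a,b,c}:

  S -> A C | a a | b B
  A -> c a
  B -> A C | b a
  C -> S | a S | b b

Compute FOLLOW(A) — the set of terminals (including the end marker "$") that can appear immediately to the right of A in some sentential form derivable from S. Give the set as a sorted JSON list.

FIRST iteration:
round 1:
  A via A→c a: +{c}
  B via B→A C: +{c}
  B via B→b a: +{b}
  C via C→a S: +{a}
  C via C→b b: +{b}
  S via S→A C: +{c}
  S via S→a a: +{a}
  S via S→b B: +{b}
  FIRST(S)={a,b,c}  FIRST(A)={c}  FIRST(B)={b,c}  FIRST(C)={a,b}
round 2:
  C via C→S: +{c}
  FIRST(S)={a,b,c}  FIRST(A)={c}  FIRST(B)={b,c}  FIRST(C)={a,b,c}
round 3: (no change)
  FIRST(S)={a,b,c}  FIRST(A)={c}  FIRST(B)={b,c}  FIRST(C)={a,b,c}

FOLLOW iteration:
seed FOLLOW(S) with $
[1]
  B→A C: FOLLOW(A) ⊇ FIRST(C) = {a,b,c}; new: +{a,b,c}
  S→A C: FOLLOW(C) ⊇ FOLLOW(S) ⊇ {$}; new: +{$}
  S→b B: FOLLOW(B) ⊇ FOLLOW(S) ⊇ {$}; new: +{$}
  S: {$}  A: {a,b,c}  B: {$}  C: {$}
[2] — fixpoint
  S: {$}  A: {a,b,c}  B: {$}  C: {$}

FOLLOW(A) = ["a", "b", "c"]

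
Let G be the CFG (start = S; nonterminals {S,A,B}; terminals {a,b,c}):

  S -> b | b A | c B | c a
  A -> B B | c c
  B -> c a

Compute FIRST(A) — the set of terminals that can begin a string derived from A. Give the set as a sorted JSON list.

Compute FIRST by fixpoint:
round 1:
  A via A→c c: +{c}
  B via B→c a: +{c}
  S via S→b: +{b}
  S via S→c B: +{c}
  S: {b,c}  A: {c}  B: {c}
round 2: (no change)
  S: {b,c}  A: {c}  B: {c}

FIRST(A) = ["c"]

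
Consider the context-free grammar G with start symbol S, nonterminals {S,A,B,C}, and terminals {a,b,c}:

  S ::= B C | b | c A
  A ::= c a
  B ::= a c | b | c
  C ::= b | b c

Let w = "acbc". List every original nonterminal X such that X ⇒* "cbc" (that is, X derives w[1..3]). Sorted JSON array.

Convert to CNF:
  S -> B C | T0 A | b
  A -> T0 T1
  B -> T1 T0 | b | c
  C -> T2 T0 | b
  T0 -> c
  T1 -> a
  T2 -> b

CYK fill (cells [i..j] with 1 ≤ i ≤ j ≤ 3 only):
  T[1,1] 'c' = {B,T0}  orig:{B}
  T[2,2] 'b' = {B,C,S,T2}  orig:{B,C,S}
  T[3,3] 'c' = {B,T0}  orig:{B}
  T[1,2] 'cb' = {S}
  T[2,3] 'bc' = {C}
  T[1,3] 'cbc' = {S}

Original NTs in T[1,3] deriving "cbc": ["S"]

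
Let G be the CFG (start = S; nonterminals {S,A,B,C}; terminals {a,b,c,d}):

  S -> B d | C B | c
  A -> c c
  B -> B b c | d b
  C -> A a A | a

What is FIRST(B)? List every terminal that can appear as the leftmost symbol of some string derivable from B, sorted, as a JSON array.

Compute FIRST by fixpoint:
iter 1:
  A via A→c c: +{c}
  B via B→d b: +{d}
  C via C→A a A: +{c}
  C via C→a: +{a}
  S via S→B d: +{d}
  S via S→C B: +{a,c}
  FIRST[S]={a,c,d}  FIRST[A]={c}  FIRST[B]={d}  FIRST[C]={a,c}
iter 2: (no change)
  FIRST[S]={a,c,d}  FIRST[A]={c}  FIRST[B]={d}  FIRST[C]={a,c}

FIRST(B) = ["d"]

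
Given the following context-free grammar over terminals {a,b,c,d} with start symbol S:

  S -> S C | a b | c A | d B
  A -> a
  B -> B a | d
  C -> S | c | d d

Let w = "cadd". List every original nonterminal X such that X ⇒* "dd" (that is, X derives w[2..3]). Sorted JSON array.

Convert to CNF:
  S -> S C | T0 T1 | T2 A | T3 B
  A -> a
  B -> B T0 | d
  C -> S C | T0 T1 | T2 A | T3 B | T3 T3 | c
  T0 -> a
  T1 -> b
  T2 -> c
  T3 -> d

CYK table (by increasing span), restricted to cells inside w[2..3]:
  T[2,2] 'd' = {B,T3}  orig:{B}
  T[3,3] 'd' = {B,T3}  orig:{B}
  T[2,3] 'dd' = {C,S}

Original NTs in T[2,3] deriving "dd": ["C", "S"]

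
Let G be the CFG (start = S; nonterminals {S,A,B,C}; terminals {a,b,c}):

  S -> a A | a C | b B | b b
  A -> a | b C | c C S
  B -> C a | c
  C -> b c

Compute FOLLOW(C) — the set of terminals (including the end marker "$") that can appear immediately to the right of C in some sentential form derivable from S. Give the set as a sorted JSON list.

FIRST sets, iterate to fixpoint:
[1]
  A via A→a: +{a}
  A via A→b C: +{b}
  A via A→c C S: +{c}
  B via B→c: +{c}
  C via C→b c: +{b}
  S via S→a A: +{a}
  S via S→b B: +{b}
  S: {a,b}  A: {a,b,c}  B: {c}  C: {b}
[2]
  B via B→C a: +{b}
  S: {a,b}  A: {a,b,c}  B: {b,c}  C: {b}
[3] — fixpoint
  S: {a,b}  A: {a,b,c}  B: {b,c}  C: {b}

FOLLOW sets:
FOLLOW(S) := {$}
pass 1:
  A→c C S: FOLLOW(C) ⊇ FIRST(S) = {a,b}; new: +{a,b}
  S→a A: FOLLOW(A) ⊇ FOLLOW(S) ⊇ {$}; new: +{$}
  S→a C: FOLLOW(C) ⊇ FOLLOW(S) ⊇ {$}; new: +{$}
  S→b B: FOLLOW(B) ⊇ FOLLOW(S) ⊇ {$}; new: +{$}
  S: {$}  A: {$}  B: {$}  C: {$,a,b}
pass 2: — fixpoint
  S: {$}  A: {$}  B: {$}  C: {$,a,b}

FOLLOW(C) = ["$", "a", "b"]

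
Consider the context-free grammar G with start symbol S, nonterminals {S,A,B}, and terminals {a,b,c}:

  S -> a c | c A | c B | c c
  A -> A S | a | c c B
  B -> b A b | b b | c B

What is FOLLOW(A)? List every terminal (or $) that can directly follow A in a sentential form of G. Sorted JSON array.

FIRST sets, iterate to fixpoint:
pass 1:
  A via A→a: +{a}
  A via A→c c B: +{c}
  B via B→b A b: +{b}
  B via B→c B: +{c}
  S via S→a c: +{a}
  S via S→c A: +{c}
  FIRST(S)={a,c}  FIRST(A)={a,c}  FIRST(B)={b,c}
pass 2: (stable)
  FIRST(S)={a,c}  FIRST(A)={a,c}  FIRST(B)={b,c}

Compute FOLLOW by fixpoint:
FOLLOW(S) := {$}
round 1:
  A→A S: FOLLOW(A) ⊇ FIRST(S) = {a,c}; new: +{a,c}
  A→A S: FOLLOW(S) ⊇ FOLLOW(A) ⊇ {a,c}; new: +{a,c}
  A→c c B: FOLLOW(B) ⊇ FOLLOW(A) ⊇ {a,c}; new: +{a,c}
  B→b A b: FOLLOW(A) ⊇ FIRST(b) = {b}; new: +{b}
  S→c A: FOLLOW(A) ⊇ FOLLOW(S) ⊇ {$,a,c}; new: +{$}
  S→c B: FOLLOW(B) ⊇ FOLLOW(S) ⊇ {$,a,c}; new: +{$}
  FOLLOW[S]={$,a,c}  FOLLOW[A]={$,a,b,c}  FOLLOW[B]={$,a,c}
round 2:
  A→A S: FOLLOW(S) ⊇ FOLLOW(A) ⊇ {$,a,b,c}; new: +{b}
  A→c c B: FOLLOW(B) ⊇ FOLLOW(A) ⊇ {$,a,b,c}; new: +{b}
  FOLLOW[S]={$,a,b,c}  FOLLOW[A]={$,a,b,c}  FOLLOW[B]={$,a,b,c}
round 3: done
  FOLLOW[S]={$,a,b,c}  FOLLOW[A]={$,a,b,c}  FOLLOW[B]={$,a,b,c}

FOLLOW(A) = ["$", "a", "b", "c"]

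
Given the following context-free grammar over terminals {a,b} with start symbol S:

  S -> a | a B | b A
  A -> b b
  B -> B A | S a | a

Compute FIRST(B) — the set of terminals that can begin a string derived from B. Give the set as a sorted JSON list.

Compute FIRST by fixpoint:
iter 1:
  A via A→b b: +{b}
  B via B→a: +{a}
  S via S→a: +{a}
  S via S→b A: +{b}
  FIRST(S)={a,b}  FIRST(A)={b}  FIRST(B)={a}
iter 2:
  B via B→S a: +{b}
  FIRST(S)={a,b}  FIRST(A)={b}  FIRST(B)={a,b}
iter 3: done
  FIRST(S)={a,b}  FIRST(A)={b}  FIRST(B)={a,b}

FIRST(B) = ["a", "b"]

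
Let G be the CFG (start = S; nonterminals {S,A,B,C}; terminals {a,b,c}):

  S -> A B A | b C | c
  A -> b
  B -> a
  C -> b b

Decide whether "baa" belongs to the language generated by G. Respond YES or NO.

Convert to CNF:
  S -> A X1 | T0 C | c
  A -> b
  B -> a
  C -> T0 T0
  T0 -> b
  X1 -> B A

CYK table (by increasing span):
  T[0,0] 'b' = {A,T0}  orig:{A}
  T[1,1] 'a' = {B}
  T[2,2] 'a' = {B}
  T[0,1] 'ba' = ∅
  T[1,2] 'aa' = ∅
  T[0,2] 'baa' = ∅

S ∉ T[0,2] ⇒ NO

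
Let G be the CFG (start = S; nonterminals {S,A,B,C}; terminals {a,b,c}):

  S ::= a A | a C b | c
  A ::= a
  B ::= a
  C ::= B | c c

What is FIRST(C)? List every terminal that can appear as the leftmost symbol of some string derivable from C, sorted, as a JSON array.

FIRST sets, iterate to fixpoint:
[1]
  A via A→a: +{a}
  B via B→a: +{a}
  C via C→B: +{a}
  C via C→c c: +{c}
  S via S→a A: +{a}
  S via S→c: +{c}
  FIRST(S)={a,c}  FIRST(A)={a}  FIRST(B)={a}  FIRST(C)={a,c}
[2] done
  FIRST(S)={a,c}  FIRST(A)={a}  FIRST(B)={a}  FIRST(C)={a,c}

FIRST(C) = ["a", "c"]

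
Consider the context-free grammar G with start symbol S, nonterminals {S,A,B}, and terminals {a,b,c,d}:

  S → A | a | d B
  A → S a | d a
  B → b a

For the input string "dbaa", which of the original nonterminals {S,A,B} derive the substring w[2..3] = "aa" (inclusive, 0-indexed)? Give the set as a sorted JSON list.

Convert to CNF:
  S -> S T0 | T1 B | T1 T0 | a
  A -> S T0 | T1 T0
  B -> T2 T0
  T0 -> a
  T1 -> d
  T2 -> b

Fill CYK table bottom-up — only the sub-triangle for w[2..3]:
  T[2,2] 'a' = {S,T0}  orig:{S}
  T[3,3] 'a' = {S,T0}  orig:{S}
  T[2,3] 'aa' = {A,S}

Original NTs in T[2,3] deriving "aa": ["A", "S"]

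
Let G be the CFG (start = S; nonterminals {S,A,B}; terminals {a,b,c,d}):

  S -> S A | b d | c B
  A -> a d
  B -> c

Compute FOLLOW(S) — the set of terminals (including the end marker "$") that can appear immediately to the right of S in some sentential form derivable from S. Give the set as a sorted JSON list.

FIRST sets, iterate to fixpoint:
round 1:
  A via A→a d: +{a}
  B via B→c: +{c}
  S via S→b d: +{b}
  S via S→c B: +{c}
  S: {b,c}  A: {a}  B: {c}
round 2: (no change)
  S: {b,c}  A: {a}  B: {c}

FOLLOW sets:
seed FOLLOW(S) with $
round 1:
  S→S A: FOLLOW(S) ⊇ FIRST(A) = {a}; new: +{a}
  S→S A: FOLLOW(A) ⊇ FOLLOW(S) ⊇ {$,a}; new: +{$,a}
  S→c B: FOLLOW(B) ⊇ FOLLOW(S) ⊇ {$,a}; new: +{$,a}
  FOLLOW[S]={$,a}  FOLLOW[A]={$,a}  FOLLOW[B]={$,a}
round 2: (stable)
  FOLLOW[S]={$,a}  FOLLOW[A]={$,a}  FOLLOW[B]={$,a}

FOLLOW(S) = ["$", "a"]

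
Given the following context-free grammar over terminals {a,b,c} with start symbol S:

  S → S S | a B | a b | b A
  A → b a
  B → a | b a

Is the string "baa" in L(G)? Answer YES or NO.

Convert to CNF:
  S -> S S | T0 A | T1 B | T1 T0
  A -> T0 T1
  B -> T0 T1 | a
  T0 -> b
  T1 -> a

CYK table (by increasing span):
  [0..0]={T0}  "b"  orig:{}
  [1..1]={B,T1}  "a"  orig:{B}
  [2..2]={B,T1}  "a"  orig:{B}
  [0..1]={A,B}  "ba"
  [1..2]={S}  "aa"
  [0..2]=∅  "baa"

S ∉ T[0,2] ⇒ NO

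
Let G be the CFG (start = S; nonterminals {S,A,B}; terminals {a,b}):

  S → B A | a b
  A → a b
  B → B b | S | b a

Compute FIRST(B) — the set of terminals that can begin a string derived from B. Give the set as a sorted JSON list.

FIRST iteration:
round 1:
  A via A→a b: +{a}
  B via B→b a: +{b}
  S via S→B A: +{b}
  S via S→a b: +{a}
  FIRST(S)={a,b}  FIRST(A)={a}  FIRST(B)={b}
round 2:
  B via B→S: +{a}
  FIRST(S)={a,b}  FIRST(A)={a}  FIRST(B)={a,b}
round 3: (no change)
  FIRST(S)={a,b}  FIRST(A)={a}  FIRST(B)={a,b}

FIRST(B) = ["a", "b"]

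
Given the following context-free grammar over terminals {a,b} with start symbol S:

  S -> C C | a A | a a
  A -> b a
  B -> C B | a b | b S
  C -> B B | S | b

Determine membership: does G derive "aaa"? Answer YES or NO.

Convert to CNF:
  S -> C C | T1 A | T1 T1
  A -> T0 T1
  B -> C B | T0 S | T1 T0
  C -> B B | C C | T1 A | T1 T1 | b
  T0 -> b
  T1 -> a

CYK table (by increasing span):
  [0..0]={T1}  "a"  orig:{}
  [1..1]={T1}  "a"  orig:{}
  [2..2]={T1}  "a"  orig:{}
  [0..1]={C,S}  "aa"
  [1..2]={C,S}  "aa"
  [0..2]=∅  "aaa"

S ∉ T[0,2] ⇒ NO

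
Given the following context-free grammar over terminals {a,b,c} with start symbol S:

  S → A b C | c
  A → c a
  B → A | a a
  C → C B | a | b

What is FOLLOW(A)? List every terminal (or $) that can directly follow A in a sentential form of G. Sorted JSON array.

FIRST iteration:
round 1:
  A via A→c a: +{c}
  B via B→A: +{c}
  B via B→a a: +{a}
  C via C→a: +{a}
  C via C→b: +{b}
  S via S→A b C: +{c}
  S: {c}  A: {c}  B: {a,c}  C: {a,b}
round 2: (stable)
  S: {c}  A: {c}  B: {a,c}  C: {a,b}

FOLLOW sets:
initialize: $ ∈ FOLLOW(S)
pass 1:
  C→C B: FOLLOW(C) ⊇ FIRST(B) = {a,c}; new: +{a,c}
  C→C B: FOLLOW(B) ⊇ FOLLOW(C) ⊇ {a,c}; new: +{a,c}
  S→A b C: FOLLOW(A) ⊇ FIRST(b) = {b}; new: +{b}
  S→A b C: FOLLOW(C) ⊇ FOLLOW(S) ⊇ {$}; new: +{$}
  FOLLOW(S)={$}  FOLLOW(A)={b}  FOLLOW(B)={a,c}  FOLLOW(C)={$,a,c}
pass 2:
  B→A: FOLLOW(A) ⊇ FOLLOW(B) ⊇ {a,c}; new: +{a,c}
  C→C B: FOLLOW(B) ⊇ FOLLOW(C) ⊇ {$,a,c}; new: +{$}
  FOLLOW(S)={$}  FOLLOW(A)={a,b,c}  FOLLOW(B)={$,a,c}  FOLLOW(C)={$,a,c}
pass 3:
  B→A: FOLLOW(A) ⊇ FOLLOW(B) ⊇ {$,a,c}; new: +{$}
  FOLLOW(S)={$}  FOLLOW(A)={$,a,b,c}  FOLLOW(B)={$,a,c}  FOLLOW(C)={$,a,c}
pass 4: done
  FOLLOW(S)={$}  FOLLOW(A)={$,a,b,c}  FOLLOW(B)={$,a,c}  FOLLOW(C)={$,a,c}

FOLLOW(A) = ["$", "a", "b", "c"]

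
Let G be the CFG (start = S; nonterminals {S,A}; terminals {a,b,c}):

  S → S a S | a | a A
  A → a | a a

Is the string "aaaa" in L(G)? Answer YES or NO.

Convert to CNF:
  S -> S X1 | T0 A | a
  A -> T0 T0 | a
  T0 -> a
  X1 -> T0 S

Fill CYK table bottom-up:
  T[0,0] 'a' = {A,S,T0}  orig:{A,S}
  T[1,1] 'a' = {A,S,T0}  orig:{A,S}
  T[2,2] 'a' = {A,S,T0}  orig:{A,S}
  T[3,3] 'a' = {A,S,T0}  orig:{A,S}
  T[0,1] 'aa' = {A,S,X1}  orig:{A,S}
  T[1,2] 'aa' = {A,S,X1}  orig:{A,S}
  T[2,3] 'aa' = {A,S,X1}  orig:{A,S}
  T[0,2] 'aaa' = {S,X1}  orig:{S}
  T[1,3] 'aaa' = {S,X1}  orig:{S}
  T[0,3] 'aaaa' = {S,X1}  orig:{S}

S ∈ T[0,3] ⇒ YES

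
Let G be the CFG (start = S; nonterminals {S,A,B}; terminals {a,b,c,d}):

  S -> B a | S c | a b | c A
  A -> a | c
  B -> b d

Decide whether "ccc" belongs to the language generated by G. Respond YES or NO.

CNF form of G:
  S -> B T2 | S T3 | T2 T0 | T3 A
  A -> a | c
  B -> T0 T1
  T0 -> b
  T1 -> d
  T2 -> a
  T3 -> c

CYK fill:
  cell(0,0) c: {A,T3}  orig:{A}
  cell(1,1) c: {A,T3}  orig:{A}
  cell(2,2) c: {A,T3}  orig:{A}
  cell(0,1) cc: {S}
  cell(1,2) cc: {S}
  cell(0,2) ccc: {S}

S ∈ T[0,2] ⇒ YES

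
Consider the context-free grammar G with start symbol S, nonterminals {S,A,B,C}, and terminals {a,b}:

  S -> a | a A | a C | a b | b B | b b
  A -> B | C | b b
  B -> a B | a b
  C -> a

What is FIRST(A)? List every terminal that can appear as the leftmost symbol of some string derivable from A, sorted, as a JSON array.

FIRST iteration:
round 1:
  A via A→b b: +{b}
  B via B→a B: +{a}
  C via C→a: +{a}
  S via S→a: +{a}
  S via S→b B: +{b}
  FIRST(S)={a,b}  FIRST(A)={b}  FIRST(B)={a}  FIRST(C)={a}
round 2:
  A via A→B: +{a}
  FIRST(S)={a,b}  FIRST(A)={a,b}  FIRST(B)={a}  FIRST(C)={a}
round 3: (stable)
  FIRST(S)={a,b}  FIRST(A)={a,b}  FIRST(B)={a}  FIRST(C)={a}

FIRST(A) = ["a", "b"]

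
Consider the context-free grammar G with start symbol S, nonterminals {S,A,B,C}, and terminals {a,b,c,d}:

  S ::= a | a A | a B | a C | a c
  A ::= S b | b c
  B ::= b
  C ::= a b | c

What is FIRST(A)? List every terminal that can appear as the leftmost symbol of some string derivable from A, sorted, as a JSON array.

Compute FIRST by fixpoint:
[1]
  A via A→b c: +{b}
  B via B→b: +{b}
  C via C→a b: +{a}
  C via C→c: +{c}
  S via S→a: +{a}
  S: {a}  A: {b}  B: {b}  C: {a,c}
[2]
  A via A→S b: +{a}
  S: {a}  A: {a,b}  B: {b}  C: {a,c}
[3] — fixpoint
  S: {a}  A: {a,b}  B: {b}  C: {a,c}

FIRST(A) = ["a", "b"]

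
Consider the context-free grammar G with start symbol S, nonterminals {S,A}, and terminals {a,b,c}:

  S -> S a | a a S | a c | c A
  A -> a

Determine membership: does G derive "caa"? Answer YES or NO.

CNF form of G:
  S -> S T0 | T0 T1 | T0 X2 | T1 A
  A -> a
  T0 -> a
  T1 -> c
  X2 -> T0 S

CYK table (by increasing span):
  cell(0,0) c: {T1}  orig:{}
  cell(1,1) a: {A,T0}  orig:{A}
  cell(2,2) a: {A,T0}  orig:{A}
  cell(0,1) ca: {S}
  cell(1,2) aa: ∅
  cell(0,2) caa: {S}

S ∈ T[0,2] ⇒ YES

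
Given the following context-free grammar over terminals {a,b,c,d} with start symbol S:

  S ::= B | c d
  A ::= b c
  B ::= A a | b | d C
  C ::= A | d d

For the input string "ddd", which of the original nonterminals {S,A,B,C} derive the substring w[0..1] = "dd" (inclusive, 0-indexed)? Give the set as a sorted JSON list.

Convert to CNF:
  S -> A T2 | T1 T3 | T3 C | b
  A -> T0 T1
  B -> A T2 | T3 C | b
  C -> T0 T1 | T3 T3
  T0 -> b
  T1 -> c
  T2 -> a
  T3 -> d

CYK table (by increasing span) — only the sub-triangle for w[0..1]:
  T[0,0] 'd' = {T3}  orig:{}
  T[1,1] 'd' = {T3}  orig:{}
  T[0,1] 'dd' = {C}

Original NTs in T[0,1] deriving "dd": ["C"]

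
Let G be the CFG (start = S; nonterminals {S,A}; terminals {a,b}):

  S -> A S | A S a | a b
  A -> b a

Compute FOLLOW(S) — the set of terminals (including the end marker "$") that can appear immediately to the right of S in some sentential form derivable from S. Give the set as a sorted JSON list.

FIRST iteration:
[1]
  A via A→b a: +{b}
  S via S→A S: +{b}
  S via S→a b: +{a}
  FIRST(S)={a,b}  FIRST(A)={b}
[2] — fixpoint
  FIRST(S)={a,b}  FIRST(A)={b}

Compute FOLLOW by fixpoint:
FOLLOW(S) := {$}
[1]
  S→A S: FOLLOW(A) ⊇ FIRST(S) = {a,b}; new: +{a,b}
  S→A S a: FOLLOW(S) ⊇ FIRST(a) = {a}; new: +{a}
  FOLLOW(S)={$,a}  FOLLOW(A)={a,b}
[2] done
  FOLLOW(S)={$,a}  FOLLOW(A)={a,b}

FOLLOW(S) = ["$", "a"]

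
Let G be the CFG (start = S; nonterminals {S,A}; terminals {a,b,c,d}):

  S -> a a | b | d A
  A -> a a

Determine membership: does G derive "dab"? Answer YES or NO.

CNF form of G:
  S -> T0 T0 | T1 A | b
  A -> T0 T0
  T0 -> a
  T1 -> d

CYK table (by increasing span):
  [0..0]={T1}  "d"  orig:{}
  [1..1]={T0}  "a"  orig:{}
  [2..2]={S}  "b"
  [0..1]=∅  "da"
  [1..2]=∅  "ab"
  [0..2]=∅  "dab"

S ∉ T[0,2] ⇒ NO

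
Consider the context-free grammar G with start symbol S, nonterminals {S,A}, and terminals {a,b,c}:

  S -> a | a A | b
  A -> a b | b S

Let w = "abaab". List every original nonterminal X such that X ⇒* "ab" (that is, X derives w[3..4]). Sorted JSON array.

Convert to CNF:
  S -> T0 A | a | b
  A -> T0 T1 | T1 S
  T0 -> a
  T1 -> b

CYK fill — only the sub-triangle for w[3..4]:
  cell(3,3) a: {S,T0}  orig:{S}
  cell(4,4) b: {S,T1}  orig:{S}
  cell(3,4) ab: {A}

Original NTs in T[3,4] deriving "ab": ["A"]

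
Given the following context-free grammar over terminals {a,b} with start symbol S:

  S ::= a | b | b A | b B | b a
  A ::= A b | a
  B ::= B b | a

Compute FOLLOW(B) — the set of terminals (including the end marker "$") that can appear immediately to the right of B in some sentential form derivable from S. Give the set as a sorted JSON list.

Compute FIRST by fixpoint:
round 1:
  A via A→a: +{a}
  B via B→a: +{a}
  S via S→a: +{a}
  S via S→b: +{b}
  FIRST[S]={a,b}  FIRST[A]={a}  FIRST[B]={a}
round 2: (no change)
  FIRST[S]={a,b}  FIRST[A]={a}  FIRST[B]={a}

FOLLOW iteration:
seed FOLLOW(S) with $
iter 1:
  A→A b: FOLLOW(A) ⊇ FIRST(b) = {b}; new: +{b}
  B→B b: FOLLOW(B) ⊇ FIRST(b) = {b}; new: +{b}
  S→b A: FOLLOW(A) ⊇ FOLLOW(S) ⊇ {$}; new: +{$}
  S→b B: FOLLOW(B) ⊇ FOLLOW(S) ⊇ {$}; new: +{$}
  FOLLOW[S]={$}  FOLLOW[A]={$,b}  FOLLOW[B]={$,b}
iter 2: (stable)
  FOLLOW[S]={$}  FOLLOW[A]={$,b}  FOLLOW[B]={$,b}

FOLLOW(B) = ["$", "b"]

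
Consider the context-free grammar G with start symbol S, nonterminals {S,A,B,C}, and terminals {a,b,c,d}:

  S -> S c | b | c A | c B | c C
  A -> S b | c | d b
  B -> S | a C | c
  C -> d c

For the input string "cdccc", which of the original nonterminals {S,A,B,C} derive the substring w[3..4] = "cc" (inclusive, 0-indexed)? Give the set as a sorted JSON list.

Convert to CNF:
  S -> S T2 | T2 A | T2 B | T2 C | b
  A -> S T0 | T1 T0 | c
  B -> S T2 | T2 A | T2 B | T2 C | T3 C | b | c
  C -> T1 T2
  T0 -> b
  T1 -> d
  T2 -> c
  T3 -> a

CYK table (by increasing span), restricted to cells inside w[3..4]:
  cell(3,3) c: {A,B,T2}  orig:{A,B}
  cell(4,4) c: {A,B,T2}  orig:{A,B}
  cell(3,4) cc: {B,S}

Original NTs in T[3,4] deriving "cc": ["B", "S"]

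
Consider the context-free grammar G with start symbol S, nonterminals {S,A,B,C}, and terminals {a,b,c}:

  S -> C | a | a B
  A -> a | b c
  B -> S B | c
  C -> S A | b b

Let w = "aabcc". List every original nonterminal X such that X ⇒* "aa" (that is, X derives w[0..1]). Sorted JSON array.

CNF form of G:
  S -> S A | T0 T0 | T2 B | a
  A -> T0 T1 | a
  B -> S B | c
  C -> S A | T0 T0
  T0 -> b
  T1 -> c
  T2 -> a

CYK table (by increasing span) (cells [i..j] with 0 ≤ i ≤ j ≤ 1 only):
  T[0,0] 'a' = {A,S,T2}  orig:{A,S}
  T[1,1] 'a' = {A,S,T2}  orig:{A,S}
  T[0,1] 'aa' = {C,S}

Original NTs in T[0,1] deriving "aa": ["C", "S"]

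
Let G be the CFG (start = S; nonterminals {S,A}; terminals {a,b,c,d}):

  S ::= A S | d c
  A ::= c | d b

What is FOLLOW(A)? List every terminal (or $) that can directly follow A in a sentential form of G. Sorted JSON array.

FIRST iteration:
pass 1:
  A via A→c: +{c}
  A via A→d b: +{d}
  S via S→A S: +{c,d}
  FIRST[S]={c,d}  FIRST[A]={c,d}
pass 2: (no change)
  FIRST[S]={c,d}  FIRST[A]={c,d}

FOLLOW iteration:
FOLLOW(S) := {$}
iter 1:
  S→A S: FOLLOW(A) ⊇ FIRST(S) = {c,d}; new: +{c,d}
  FOLLOW(S)={$}  FOLLOW(A)={c,d}
iter 2: (no change)
  FOLLOW(S)={$}  FOLLOW(A)={c,d}

FOLLOW(A) = ["c", "d"]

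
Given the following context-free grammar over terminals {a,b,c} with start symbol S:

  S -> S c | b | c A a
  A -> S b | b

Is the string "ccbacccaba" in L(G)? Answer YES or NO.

Convert to CNF:
  S -> S T1 | T1 X3 | b
  A -> S T0 | b
  T0 -> b
  T1 -> c
  T2 -> a
  X3 -> A T2

Fill CYK table bottom-up:
  [0..0]={T1}  "c"  orig:{}
  [1..1]={T1}  "c"  orig:{}
  [2..2]={A,S,T0}  "b"  orig:{A,S}
  [3..3]={T2}  "a"  orig:{}
  [4..4]={T1}  "c"  orig:{}
  [5..5]={T1}  "c"  orig:{}
  [6..6]={T1}  "c"  orig:{}
  [7..7]={T2}  "a"  orig:{}
  [8..8]={A,S,T0}  "b"  orig:{A,S}
  [9..9]={T2}  "a"  orig:{}
  [0..1]=∅  "cc"
  [1..2]=∅  "cb"
  [2..3]={X3}  "ba"  orig:{}
  [3..4]=∅  "ac"
  [4..5]=∅  "cc"
  [5..6]=∅  "cc"
  [6..7]=∅  "ca"
  [7..8]=∅  "ab"
  [8..9]={X3}  "ba"  orig:{}
  [0..2]=∅  "ccb"
  [1..3]={S}  "cba"
  [2..4]=∅  "bac"
  [3..5]=∅  "acc"
  [4..6]=∅  "ccc"
  [5..7]=∅  "cca"
  [6..8]=∅  "cab"
  [7..9]=∅  "aba"
  [0..3]=∅  "ccba"
  [1..4]={S}  "cbac"
  [2..5]=∅  "bacc"
  [3..6]=∅  "accc"
  [4..7]=∅  "ccca"
  [5..8]=∅  "ccab"
  [6..9]=∅  "caba"
  [0..4]=∅  "ccbac"
  [1..5]={S}  "cbacc"
  [2..6]=∅  "baccc"
  [3..7]=∅  "accca"
  [4..8]=∅  "cccab"
  [5..9]=∅  "ccaba"
  [0..5]=∅  "ccbacc"
  [1..6]={S}  "cbaccc"
  [2..7]=∅  "baccca"
  [3..8]=∅  "acccab"
  [4..9]=∅  "cccaba"
  [0..6]=∅  "ccbaccc"
  [1..7]=∅  "cbaccca"
  [2..8]=∅  "bacccab"
  [3..9]=∅  "acccaba"
  [0..7]=∅  "ccbaccca"
  [1..8]=∅  "cbacccab"
  [2..9]=∅  "bacccaba"
  [0..8]=∅  "ccbacccab"
  [1..9]=∅  "cbacccaba"
  [0..9]=∅  "ccbacccaba"

S ∉ T[0,9] ⇒ NO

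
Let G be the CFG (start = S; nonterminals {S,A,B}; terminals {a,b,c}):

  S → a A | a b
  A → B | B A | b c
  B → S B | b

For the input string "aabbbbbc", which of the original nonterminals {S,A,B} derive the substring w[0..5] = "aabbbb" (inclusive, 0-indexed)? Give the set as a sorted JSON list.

CNF form of G:
  S -> T2 A | T2 T0
  A -> B A | S B | T0 T1 | b
  B -> S B | b
  T0 -> b
  T1 -> c
  T2 -> a

Fill CYK table bottom-up (cells [i..j] with 0 ≤ i ≤ j ≤ 5 only):
  [0..0]={T2}  "a"  orig:{}
  [1..1]={T2}  "a"  orig:{}
  [2..2]={A,B,T0}  "b"  orig:{A,B}
  [3..3]={A,B,T0}  "b"  orig:{A,B}
  [4..4]={A,B,T0}  "b"  orig:{A,B}
  [5..5]={A,B,T0}  "b"  orig:{A,B}
  [0..1]=∅  "aa"
  [1..2]={S}  "ab"
  [2..3]={A}  "bb"
  [3..4]={A}  "bb"
  [4..5]={A}  "bb"
  [0..2]=∅  "aab"
  [1..3]={A,B,S}  "abb"
  [2..4]={A}  "bbb"
  [3..5]={A}  "bbb"
  [0..3]={S}  "aabb"
  [1..4]={A,B,S}  "abbb"
  [2..5]={A}  "bbbb"
  [0..4]={A,B,S}  "aabbb"
  [1..5]={A,B,S}  "abbbb"
  [0..5]={A,B,S}  "aabbbb"

Original NTs in T[0,5] deriving "aabbbb": ["A", "B", "S"]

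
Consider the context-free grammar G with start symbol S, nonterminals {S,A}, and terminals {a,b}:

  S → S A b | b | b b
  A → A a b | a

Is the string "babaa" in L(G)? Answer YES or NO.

CNF form of G:
  S -> S X3 | T1 T1 | b
  A -> A X2 | a
  T0 -> a
  T1 -> b
  X2 -> T0 T1
  X3 -> A T1

CYK fill:
  cell(0,0) b: {S,T1}  orig:{S}
  cell(1,1) a: {A,T0}  orig:{A}
  cell(2,2) b: {S,T1}  orig:{S}
  cell(3,3) a: {A,T0}  orig:{A}
  cell(4,4) a: {A,T0}  orig:{A}
  cell(0,1) ba: ∅
  cell(1,2) ab: {X2,X3}  orig:{}
  cell(2,3) ba: ∅
  cell(3,4) aa: ∅
  cell(0,2) bab: {S}
  cell(1,3) aba: ∅
  cell(2,4) baa: ∅
  cell(0,3) baba: ∅
  cell(1,4) abaa: ∅
  cell(0,4) babaa: ∅

S ∉ T[0,4] ⇒ NO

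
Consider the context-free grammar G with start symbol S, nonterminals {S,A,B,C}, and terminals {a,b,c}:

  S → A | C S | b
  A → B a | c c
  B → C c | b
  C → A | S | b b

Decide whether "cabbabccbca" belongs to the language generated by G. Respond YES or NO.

CNF form of G:
  S -> B T0 | C S | T1 T1 | b
  A -> B T0 | T1 T1
  B -> C T1 | b
  C -> B T0 | C S | T1 T1 | T2 T2 | b
  T0 -> a
  T1 -> c
  T2 -> b

Fill CYK table bottom-up:
  [0..0]={T1}  "c"  orig:{}
  [1..1]={T0}  "a"  orig:{}
  [2..2]={B,C,S,T2}  "b"  orig:{B,C,S}
  [3..3]={B,C,S,T2}  "b"  orig:{B,C,S}
  [4..4]={T0}  "a"  orig:{}
  [5..5]={B,C,S,T2}  "b"  orig:{B,C,S}
  [6..6]={T1}  "c"  orig:{}
  [7..7]={T1}  "c"  orig:{}
  [8..8]={B,C,S,T2}  "b"  orig:{B,C,S}
  [9..9]={T1}  "c"  orig:{}
  [10..10]={T0}  "a"  orig:{}
  [0..1]=∅  "ca"
  [1..2]=∅  "ab"
  [2..3]={C,S}  "bb"
  [3..4]={A,C,S}  "ba"
  [4..5]=∅  "ab"
  [5..6]={B}  "bc"
  [6..7]={A,C,S}  "cc"
  [7..8]=∅  "cb"
  [8..9]={B}  "bc"
  [9..10]=∅  "ca"
  [0..2]=∅  "cab"
  [1..3]=∅  "abb"
  [2..4]={C,S}  "bba"
  [3..5]={C,S}  "bab"
  [4..6]=∅  "abc"
  [5..7]={C,S}  "bcc"
  [6..8]={C,S}  "ccb"
  [7..9]=∅  "cbc"
  [8..10]={A,C,S}  "bca"
  [0..3]=∅  "cabb"
  [1..4]=∅  "abba"
  [2..5]={C,S}  "bbab"
  [3..6]={B}  "babc"
  [4..7]=∅  "abcc"
  [5..8]={C,S}  "bccb"
  [6..9]={B}  "ccbc"
  [7..10]=∅  "cbca"
  [0..4]=∅  "cabba"
  [1..5]=∅  "abbab"
  [2..6]={B}  "bbabc"
  [3..7]={C,S}  "babcc"
  [4..8]=∅  "abccb"
  [5..9]={B}  "bccbc"
  [6..10]={A,C,S}  "ccbca"
  [0..5]=∅  "cabbab"
  [1..6]=∅  "abbabc"
  [2..7]={C,S}  "bbabcc"
  [3..8]={C,S}  "babccb"
  [4..9]=∅  "abccbc"
  [5..10]={A,C,S}  "bccbca"
  [0..6]=∅  "cabbabc"
  [1..7]=∅  "abbabcc"
  [2..8]={C,S}  "bbabccb"
  [3..9]={B}  "babccbc"
  [4..10]=∅  "abccbca"
  [0..7]=∅  "cabbabcc"
  [1..8]=∅  "abbabccb"
  [2..9]={B}  "bbabccbc"
  [3..10]={A,C,S}  "babccbca"
  [0..8]=∅  "cabbabccb"
  [1..9]=∅  "abbabccbc"
  [2..10]={A,C,S}  "bbabccbca"
  [0..9]=∅  "cabbabccbc"
  [1..10]=∅  "abbabccbca"
  [0..10]=∅  "cabbabccbca"

S ∉ T[0,10] ⇒ NO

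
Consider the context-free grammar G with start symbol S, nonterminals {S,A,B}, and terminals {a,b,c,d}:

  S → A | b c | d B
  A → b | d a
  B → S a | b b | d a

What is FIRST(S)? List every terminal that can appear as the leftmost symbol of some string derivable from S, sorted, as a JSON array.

Compute FIRST by fixpoint:
iter 1:
  A via A→b: +{b}
  A via A→d a: +{d}
  B via B→b b: +{b}
  B via B→d a: +{d}
  S via S→A: +{b,d}
  S: {b,d}  A: {b,d}  B: {b,d}
iter 2: (stable)
  S: {b,d}  A: {b,d}  B: {b,d}

FIRST(S) = ["b", "d"]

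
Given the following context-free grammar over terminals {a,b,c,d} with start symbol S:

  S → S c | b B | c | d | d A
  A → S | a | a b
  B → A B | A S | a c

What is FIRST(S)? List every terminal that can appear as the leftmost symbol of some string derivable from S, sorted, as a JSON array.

Compute FIRST by fixpoint:
pass 1:
  A via A→a: +{a}
  B via B→A B: +{a}
  S via S→b B: +{b}
  S via S→c: +{c}
  S via S→d: +{d}
  S: {b,c,d}  A: {a}  B: {a}
pass 2:
  A via A→S: +{b,c,d}
  B via B→A B: +{b,c,d}
  S: {b,c,d}  A: {a,b,c,d}  B: {a,b,c,d}
pass 3: done
  S: {b,c,d}  A: {a,b,c,d}  B: {a,b,c,d}

FIRST(S) = ["b", "c", "d"]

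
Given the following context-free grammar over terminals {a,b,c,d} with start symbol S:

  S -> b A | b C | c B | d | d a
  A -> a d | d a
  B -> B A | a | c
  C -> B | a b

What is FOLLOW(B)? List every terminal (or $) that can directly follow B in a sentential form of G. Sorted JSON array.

Compute FIRST by fixpoint:
pass 1:
  A via A→a d: +{a}
  A via A→d a: +{d}
  B via B→a: +{a}
  B via B→c: +{c}
  C via C→B: +{a,c}
  S via S→b A: +{b}
  S via S→c B: +{c}
  S via S→d: +{d}
  FIRST[S]={b,c,d}  FIRST[A]={a,d}  FIRST[B]={a,c}  FIRST[C]={a,c}
pass 2: (stable)
  FIRST[S]={b,c,d}  FIRST[A]={a,d}  FIRST[B]={a,c}  FIRST[C]={a,c}

FOLLOW iteration:
FOLLOW(S) := {$}
round 1:
  B→B A: FOLLOW(B) ⊇ FIRST(A) = {a,d}; new: +{a,d}
  B→B A: FOLLOW(A) ⊇ FOLLOW(B) ⊇ {a,d}; new: +{a,d}
  S→b A: FOLLOW(A) ⊇ FOLLOW(S) ⊇ {$}; new: +{$}
  S→b C: FOLLOW(C) ⊇ FOLLOW(S) ⊇ {$}; new: +{$}
  S→c B: FOLLOW(B) ⊇ FOLLOW(S) ⊇ {$}; new: +{$}
  FOLLOW[S]={$}  FOLLOW[A]={$,a,d}  FOLLOW[B]={$,a,d}  FOLLOW[C]={$}
round 2: (stable)
  FOLLOW[S]={$}  FOLLOW[A]={$,a,d}  FOLLOW[B]={$,a,d}  FOLLOW[C]={$}

FOLLOW(B) = ["$", "a", "d"]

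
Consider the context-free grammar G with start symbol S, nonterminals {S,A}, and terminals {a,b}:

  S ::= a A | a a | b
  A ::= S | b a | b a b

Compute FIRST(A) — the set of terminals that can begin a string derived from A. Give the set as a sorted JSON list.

FIRST sets, iterate to fixpoint:
iter 1:
  A via A→b a: +{b}
  S via S→a A: +{a}
  S via S→b: +{b}
  FIRST(S)={a,b}  FIRST(A)={b}
iter 2:
  A via A→S: +{a}
  FIRST(S)={a,b}  FIRST(A)={a,b}
iter 3: done
  FIRST(S)={a,b}  FIRST(A)={a,b}

FIRST(A) = ["a", "b"]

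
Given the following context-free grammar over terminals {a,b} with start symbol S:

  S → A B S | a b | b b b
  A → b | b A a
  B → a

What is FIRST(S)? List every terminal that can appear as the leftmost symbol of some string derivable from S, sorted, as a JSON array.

FIRST sets, iterate to fixpoint:
pass 1:
  A via A→b: +{b}
  B via B→a: +{a}
  S via S→A B S: +{b}
  S via S→a b: +{a}
  S: {a,b}  A: {b}  B: {a}
pass 2: done
  S: {a,b}  A: {b}  B: {a}

FIRST(S) = ["a", "b"]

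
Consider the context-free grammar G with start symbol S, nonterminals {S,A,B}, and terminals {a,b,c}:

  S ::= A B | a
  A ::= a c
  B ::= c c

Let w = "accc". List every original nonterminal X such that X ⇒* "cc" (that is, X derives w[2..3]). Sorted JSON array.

Convert to CNF:
  S -> A B | a
  A -> T0 T1
  B -> T1 T1
  T0 -> a
  T1 -> c

CYK fill — only the sub-triangle for w[2..3]:
  [2..2]={T1}  "c"  orig:{}
  [3..3]={T1}  "c"  orig:{}
  [2..3]={B}  "cc"

Original NTs in T[2,3] deriving "cc": ["B"]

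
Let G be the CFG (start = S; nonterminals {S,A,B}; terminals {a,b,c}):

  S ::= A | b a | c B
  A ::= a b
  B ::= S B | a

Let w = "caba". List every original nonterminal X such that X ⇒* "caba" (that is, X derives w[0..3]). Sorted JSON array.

CNF form of G:
  S -> T0 T1 | T1 T0 | T2 B
  A -> T0 T1
  B -> S B | a
  T0 -> a
  T1 -> b
  T2 -> c

CYK fill (cells [i..j] with 0 ≤ i ≤ j ≤ 3 only):
  cell(0,0) c: {T2}  orig:{}
  cell(1,1) a: {B,T0}  orig:{B}
  cell(2,2) b: {T1}  orig:{}
  cell(3,3) a: {B,T0}  orig:{B}
  cell(0,1) ca: {S}
  cell(1,2) ab: {A,S}
  cell(2,3) ba: {S}
  cell(0,2) cab: ∅
  cell(1,3) aba: {B}
  cell(0,3) caba: {S}

Original NTs in T[0,3] deriving "caba": ["S"]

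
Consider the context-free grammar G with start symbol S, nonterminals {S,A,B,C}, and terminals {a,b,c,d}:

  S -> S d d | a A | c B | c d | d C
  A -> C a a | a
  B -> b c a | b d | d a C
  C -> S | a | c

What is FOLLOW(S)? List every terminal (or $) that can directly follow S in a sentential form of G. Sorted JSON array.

FIRST iteration:
iter 1:
  A via A→a: +{a}
  B via B→b c a: +{b}
  B via B→d a C: +{d}
  C via C→a: +{a}
  C via C→c: +{c}
  S via S→a A: +{a}
  S via S→c B: +{c}
  S via S→d C: +{d}
  FIRST(S)={a,c,d}  FIRST(A)={a}  FIRST(B)={b,d}  FIRST(C)={a,c}
iter 2:
  A via A→C a a: +{c}
  C via C→S: +{d}
  FIRST(S)={a,c,d}  FIRST(A)={a,c}  FIRST(B)={b,d}  FIRST(C)={a,c,d}
iter 3:
  A via A→C a a: +{d}
  FIRST(S)={a,c,d}  FIRST(A)={a,c,d}  FIRST(B)={b,d}  FIRST(C)={a,c,d}
iter 4: — fixpoint
  FIRST(S)={a,c,d}  FIRST(A)={a,c,d}  FIRST(B)={b,d}  FIRST(C)={a,c,d}

Compute FOLLOW by fixpoint:
seed FOLLOW(S) with $
round 1:
  A→C a a: FOLLOW(C) ⊇ FIRST(a) = {a}; new: +{a}
  C→S: FOLLOW(S) ⊇ FOLLOW(C) ⊇ {a}; new: +{a}
  S→S d d: FOLLOW(S) ⊇ FIRST(d) = {d}; new: +{d}
  S→a A: FOLLOW(A) ⊇ FOLLOW(S) ⊇ {$,a,d}; new: +{$,a,d}
  S→c B: FOLLOW(B) ⊇ FOLLOW(S) ⊇ {$,a,d}; new: +{$,a,d}
  S→d C: FOLLOW(C) ⊇ FOLLOW(S) ⊇ {$,a,d}; new: +{$,d}
  FOLLOW(S)={$,a,d}  FOLLOW(A)={$,a,d}  FOLLOW(B)={$,a,d}  FOLLOW(C)={$,a,d}
round 2: (no change)
  FOLLOW(S)={$,a,d}  FOLLOW(A)={$,a,d}  FOLLOW(B)={$,a,d}  FOLLOW(C)={$,a,d}

FOLLOW(S) = ["$", "a", "d"]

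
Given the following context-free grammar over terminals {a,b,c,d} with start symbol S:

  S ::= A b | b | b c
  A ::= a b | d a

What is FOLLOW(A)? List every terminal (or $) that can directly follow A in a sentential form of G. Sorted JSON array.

Compute FIRST by fixpoint:
pass 1:
  A via A→a b: +{a}
  A via A→d a: +{d}
  S via S→A b: +{a,d}
  S via S→b: +{b}
  FIRST[S]={a,b,d}  FIRST[A]={a,d}
pass 2: (stable)
  FIRST[S]={a,b,d}  FIRST[A]={a,d}

Compute FOLLOW by fixpoint:
FOLLOW(S) := {$}
[1]
  S→A b: FOLLOW(A) ⊇ FIRST(b) = {b}; new: +{b}
  S: {$}  A: {b}
[2] (stable)
  S: {$}  A: {b}

FOLLOW(A) = ["b"]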